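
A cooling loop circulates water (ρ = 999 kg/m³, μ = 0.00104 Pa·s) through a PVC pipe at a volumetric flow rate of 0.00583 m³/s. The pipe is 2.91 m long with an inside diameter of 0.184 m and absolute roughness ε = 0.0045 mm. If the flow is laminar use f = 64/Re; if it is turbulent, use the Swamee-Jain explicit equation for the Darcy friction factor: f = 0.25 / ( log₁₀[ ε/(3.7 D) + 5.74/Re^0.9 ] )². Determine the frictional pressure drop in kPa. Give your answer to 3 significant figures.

Cross-sectional area A = πD²/4 = π(0.184)²/4 = 0.02659 m²; mean velocity V = Q/A = 0.00583/0.02659 = 0.2193 m/s.
Reynolds number Re = ρVD/μ = 999 · 0.2193 · 0.184 / 0.00104 = 3.875e+04.
Re > 4000 → turbulent. Relative roughness ε/D = 4.5e-06/0.184 = 2.45e-05. Swamee-Jain: f = 0.25/(log₁₀[2.45e-05/3.7 + 5.74/3.875e+04^0.9])² = 0.25/(log₁₀[6.61e-06 + 0.000426])² = 0.25/(-3.364)² = 0.02209.
Darcy-Weisbach: ΔP = f(L/D)(ρV²/2) = 0.02209·(2.91/0.184)·(999·0.2193²/2) = 0.02209·15.82·24.01 = 8.39 Pa.
ΔP = 8.39 Pa = 0.00839 kPa.

ΔP ≈ 0.00839 kPa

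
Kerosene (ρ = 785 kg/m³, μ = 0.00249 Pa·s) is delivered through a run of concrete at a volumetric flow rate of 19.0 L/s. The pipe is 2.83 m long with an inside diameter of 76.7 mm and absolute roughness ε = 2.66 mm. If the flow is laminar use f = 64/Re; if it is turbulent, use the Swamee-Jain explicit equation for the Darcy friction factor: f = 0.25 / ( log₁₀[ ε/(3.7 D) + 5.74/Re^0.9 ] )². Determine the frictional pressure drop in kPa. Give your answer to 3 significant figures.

Q = 19.0 L/s = 19.0/1000 = 0.019 m³/s.
Cross-sectional area A = πD²/4 = π(0.0767)²/4 = 0.00462 m²; mean velocity V = Q/A = 0.019/0.00462 = 4.112 m/s.
Reynolds number Re = ρVD/μ = 785 · 4.112 · 0.0767 / 0.00249 = 9.943e+04.
Re > 4000 → turbulent. Relative roughness ε/D = 0.00266/0.0767 = 0.0347. Swamee-Jain: f = 0.25/(log₁₀[0.0347/3.7 + 5.74/9.943e+04^0.9])² = 0.25/(log₁₀[0.00937 + 0.000182])² = 0.25/(-2.02)² = 0.06128.
Darcy-Weisbach: ΔP = f(L/D)(ρV²/2) = 0.06128·(2.83/0.0767)·(785·4.112²/2) = 0.06128·36.9·6637 = 1.501e+04 Pa.
ΔP = 1.501e+04 Pa = 15.0 kPa.

ΔP ≈ 15.0 kPa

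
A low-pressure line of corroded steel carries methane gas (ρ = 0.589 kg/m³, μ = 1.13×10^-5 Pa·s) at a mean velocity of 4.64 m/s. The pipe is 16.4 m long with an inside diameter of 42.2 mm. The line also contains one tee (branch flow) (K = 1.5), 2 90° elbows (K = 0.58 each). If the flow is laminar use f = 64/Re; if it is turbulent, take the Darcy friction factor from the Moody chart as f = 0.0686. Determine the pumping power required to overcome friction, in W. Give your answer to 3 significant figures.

P ≈ 1.21 W

Reynolds number Re = ρVD/μ = 0.589 · 4.64 · 0.0422 / 1.13e-05 = 1.021e+04.
Re > 4000 → turbulent; use the Moody-chart value f = 0.0686.
Total minor-loss coefficient ΣK = 1·1.5 + 2·0.58 = 2.66.
ΔP = [f·L/D + ΣK]·(ρV²/2) = [0.0686·16.4/0.0422 + 2.66]·(0.589·4.64²/2) = [26.66 + 2.66]·6.34 = 185.9 Pa.
Q = V·A = 4.64·0.001399 = 0.00649 m³/s.
Pumping power P = QΔP = 0.00649·185.9 = 1.206 W = 1.21 W.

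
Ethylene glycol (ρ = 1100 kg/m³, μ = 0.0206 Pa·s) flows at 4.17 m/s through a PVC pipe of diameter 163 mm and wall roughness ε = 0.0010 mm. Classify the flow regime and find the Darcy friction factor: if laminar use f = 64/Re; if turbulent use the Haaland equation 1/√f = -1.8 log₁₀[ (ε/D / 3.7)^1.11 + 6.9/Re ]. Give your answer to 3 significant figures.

Re = ρVD/μ = 1100·4.17·0.163/0.0206 = 3.63e+04.
Re > 4000 → turbulent. ε/D = 1e-06/0.163 = 6.13e-06; Haaland: 1/√f = -1.8 log₁₀[3.84e-07 + 0.00019] = 6.696, so f = 0.0223.

f ≈ 0.0223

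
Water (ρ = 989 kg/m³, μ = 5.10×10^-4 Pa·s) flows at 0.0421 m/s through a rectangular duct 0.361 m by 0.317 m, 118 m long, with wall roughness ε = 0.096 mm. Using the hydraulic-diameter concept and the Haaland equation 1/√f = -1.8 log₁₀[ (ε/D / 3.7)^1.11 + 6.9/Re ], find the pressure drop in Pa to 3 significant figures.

ΔP ≈ 7.47 Pa

Hydraulic diameter D_h = 4A/P = 4·(0.361·0.317)/(2·(0.361+0.317)) = 0.4577/1.356 = 0.3376 m.
Re = ρVD_h/μ = 989·0.0421·0.3376/0.00051 = 2.756e+04.
ε/D_h = 9.6e-05/0.3376 = 0.000284; Haaland gives 1/√f = -1.8 log₁₀[2.71e-05+0.00025] = 6.402, so f = 0.0244.
ΔP = f(L/D_h)(ρV²/2) = 0.0244·118/0.3376·0.8765 = 7.475 Pa.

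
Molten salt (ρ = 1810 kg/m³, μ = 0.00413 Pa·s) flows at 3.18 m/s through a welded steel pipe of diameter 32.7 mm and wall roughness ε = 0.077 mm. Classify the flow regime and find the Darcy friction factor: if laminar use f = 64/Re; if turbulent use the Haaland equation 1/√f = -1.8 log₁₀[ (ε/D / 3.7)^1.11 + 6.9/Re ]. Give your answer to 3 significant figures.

f ≈ 0.0273

Re = ρVD/μ = 1810·3.18·0.0327/0.00413 = 4.557e+04.
Re > 4000 → turbulent. ε/D = 7.7e-05/0.0327 = 0.00235; Haaland: 1/√f = -1.8 log₁₀[0.000283 + 0.000151] = 6.051, so f = 0.02731.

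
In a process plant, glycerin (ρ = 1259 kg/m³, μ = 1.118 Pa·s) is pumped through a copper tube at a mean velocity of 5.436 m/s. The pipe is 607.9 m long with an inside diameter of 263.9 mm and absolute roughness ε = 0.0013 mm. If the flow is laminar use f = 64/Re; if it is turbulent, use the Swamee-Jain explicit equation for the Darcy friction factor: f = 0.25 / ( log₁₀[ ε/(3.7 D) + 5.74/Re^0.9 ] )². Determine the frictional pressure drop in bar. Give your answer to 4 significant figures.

Reynolds number Re = ρVD/μ = 1259 · 5.436 · 0.2639 / 1.12 = 1615.
Re < 2300 → laminar flow, so f = 64/Re = 64/1615 = 0.03962 (the turbulent correlation is not needed).
Darcy-Weisbach: ΔP = f(L/D)(ρV²/2) = 0.03962·(607.9/0.2639)·(1259·5.436²/2) = 0.03962·2304·1.86e+04 = 1.698e+06 Pa.
ΔP = 1.698e+06 Pa = 16.98 bar.

ΔP ≈ 16.98 bar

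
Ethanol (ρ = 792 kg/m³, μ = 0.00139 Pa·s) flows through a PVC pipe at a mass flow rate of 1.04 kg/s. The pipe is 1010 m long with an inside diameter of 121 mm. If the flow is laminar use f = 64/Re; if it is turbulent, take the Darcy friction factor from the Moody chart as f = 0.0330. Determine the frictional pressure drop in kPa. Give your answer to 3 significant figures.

ΔP ≈ 1.42 kPa

A = πD²/4 = π(0.121)²/4 = 0.0115 m²; mean velocity V = ṁ/(ρA) = 1.04/(792 · 0.0115) = 0.1142 m/s.
Reynolds number Re = ρVD/μ = 792 · 0.1142 · 0.121 / 0.00139 = 7873.
Re > 4000 → turbulent; use the Moody-chart value f = 0.0330.
Darcy-Weisbach: ΔP = f(L/D)(ρV²/2) = 0.033·(1010/0.121)·(792·0.1142²/2) = 0.033·8347·5.164 = 1422 Pa.
ΔP = 1422 Pa = 1.42 kPa.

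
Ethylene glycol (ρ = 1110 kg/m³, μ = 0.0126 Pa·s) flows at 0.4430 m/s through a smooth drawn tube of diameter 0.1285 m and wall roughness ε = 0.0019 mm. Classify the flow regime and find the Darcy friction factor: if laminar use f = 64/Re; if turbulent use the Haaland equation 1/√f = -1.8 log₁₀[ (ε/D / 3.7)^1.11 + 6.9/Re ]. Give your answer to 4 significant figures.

f ≈ 0.03770

Re = ρVD/μ = 1110·0.443·0.1285/0.0126 = 5015.
Re > 4000 → turbulent. ε/D = 1.9e-06/0.1285 = 1.48e-05; Haaland: 1/√f = -1.8 log₁₀[1.02e-06 + 0.00138] = 5.15, so f = 0.0377.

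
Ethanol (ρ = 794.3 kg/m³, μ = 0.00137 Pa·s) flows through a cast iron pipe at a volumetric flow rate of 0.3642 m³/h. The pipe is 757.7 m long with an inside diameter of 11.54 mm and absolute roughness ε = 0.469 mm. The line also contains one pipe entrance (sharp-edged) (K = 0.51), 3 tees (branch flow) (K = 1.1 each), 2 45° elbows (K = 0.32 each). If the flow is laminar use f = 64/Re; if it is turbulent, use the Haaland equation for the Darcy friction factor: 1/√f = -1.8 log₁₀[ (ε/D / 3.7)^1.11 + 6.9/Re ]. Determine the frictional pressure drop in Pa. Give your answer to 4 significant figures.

Q = 0.3642 m³/h = 0.3642/3600 = 0.0001012 m³/s.
Cross-sectional area A = πD²/4 = π(0.01154)²/4 = 0.0001046 m²; mean velocity V = Q/A = 0.0001012/0.0001046 = 0.9672 m/s.
Reynolds number Re = ρVD/μ = 794.3 · 0.9672 · 0.01154 / 0.00137 = 6472.
Re > 4000 → turbulent. Relative roughness ε/D = 0.000469/0.01154 = 0.0406. Haaland: 1/√f = -1.8 log₁₀[(0.0406/3.7)^1.11 + 6.9/6472] = -1.8 log₁₀[0.00669 + 0.00107] = 3.799, so f = 0.06929.
Total minor-loss coefficient ΣK = 1·0.51 + 3·1.1 + 2·0.32 = 4.45.
ΔP = [f·L/D + ΣK]·(ρV²/2) = [0.06929·757.7/0.01154 + 4.45]·(794.3·0.9672²/2) = [4550 + 4.45]·371.6 = 1.692e+06 Pa.

ΔP ≈ 1692000 Pa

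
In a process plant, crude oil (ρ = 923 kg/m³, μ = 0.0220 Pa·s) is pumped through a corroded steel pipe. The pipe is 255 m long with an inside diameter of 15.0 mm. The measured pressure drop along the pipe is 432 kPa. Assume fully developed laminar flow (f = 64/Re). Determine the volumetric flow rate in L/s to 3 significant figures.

For laminar flow, f = 64/Re with Re = ρVD/μ, so Darcy-Weisbach reduces to ΔP = 32μLV/D². Solving for V: V = ΔP·D²/(32μL) = 4.32e+05·(0.015)²/(32·0.022·255) = 0.5414 m/s.
Check: Re = ρVD/μ = 923·0.5414·0.015/0.022 = 340.7 < 2300, so the laminar assumption holds.
Q = V·A = 0.5414·(π/4·0.015²) = 9.568e-05 m³/s = 0.0957 L/s.

Q ≈ 0.0957 L/s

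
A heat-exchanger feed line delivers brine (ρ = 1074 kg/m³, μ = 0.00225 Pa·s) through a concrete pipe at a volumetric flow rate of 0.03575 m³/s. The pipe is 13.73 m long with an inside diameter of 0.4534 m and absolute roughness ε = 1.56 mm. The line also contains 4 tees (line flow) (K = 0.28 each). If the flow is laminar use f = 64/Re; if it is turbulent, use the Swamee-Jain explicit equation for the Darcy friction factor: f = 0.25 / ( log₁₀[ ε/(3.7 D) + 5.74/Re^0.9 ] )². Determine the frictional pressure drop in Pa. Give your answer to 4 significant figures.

Cross-sectional area A = πD²/4 = π(0.4534)²/4 = 0.1615 m²; mean velocity V = Q/A = 0.03575/0.1615 = 0.2214 m/s.
Reynolds number Re = ρVD/μ = 1074 · 0.2214 · 0.4534 / 0.00225 = 4.792e+04.
Re > 4000 → turbulent. Relative roughness ε/D = 0.00156/0.4534 = 0.00344. Swamee-Jain: f = 0.25/(log₁₀[0.00344/3.7 + 5.74/4.792e+04^0.9])² = 0.25/(log₁₀[0.00093 + 0.000352])² = 0.25/(-2.892)² = 0.02989.
Total minor-loss coefficient ΣK = 4·0.28 = 1.12.
ΔP = [f·L/D + ΣK]·(ρV²/2) = [0.02989·13.73/0.4534 + 1.12]·(1074·0.2214²/2) = [0.9051 + 1.12]·26.33 = 53.32 Pa.

ΔP ≈ 53.32 Pa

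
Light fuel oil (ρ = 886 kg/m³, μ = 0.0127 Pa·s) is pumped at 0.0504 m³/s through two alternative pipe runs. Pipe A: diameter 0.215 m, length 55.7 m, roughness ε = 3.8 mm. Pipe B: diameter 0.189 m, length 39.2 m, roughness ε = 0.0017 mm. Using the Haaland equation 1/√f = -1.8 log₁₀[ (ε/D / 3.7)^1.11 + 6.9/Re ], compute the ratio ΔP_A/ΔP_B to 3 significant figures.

Pipe A: V = Q/A = 0.0504/0.03631 = 1.388 m/s; Re = 2.082e+04; ε/D = 0.0177; Haaland → f = 0.04841; ΔP_A = f(L/D)(ρV²/2) = 1.071e+04 Pa.
Pipe B: V = Q/A = 0.0504/0.02806 = 1.796 m/s; Re = 2.369e+04; ε/D = 8.99e-06; Haaland → f = 0.0247; ΔP_B = f(L/D)(ρV²/2) = 7325 Pa.
ΔP_A/ΔP_B = 1.071e+04/7325 = 1.46.

ΔP_A/ΔP_B ≈ 1.46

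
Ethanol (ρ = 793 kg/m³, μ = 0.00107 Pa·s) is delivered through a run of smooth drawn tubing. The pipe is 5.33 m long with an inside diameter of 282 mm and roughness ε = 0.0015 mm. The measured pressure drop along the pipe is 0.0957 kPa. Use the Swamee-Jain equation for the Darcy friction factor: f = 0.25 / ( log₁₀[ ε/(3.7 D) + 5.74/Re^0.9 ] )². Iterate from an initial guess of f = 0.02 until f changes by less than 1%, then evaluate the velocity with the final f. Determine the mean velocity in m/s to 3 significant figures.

V ≈ 0.900 m/s

Rearranging Darcy-Weisbach: V = √(2·ΔP·D/(f·L·ρ)). With ε/D = 1.5e-06/0.282 = 5.32e-06, iterate starting from f = 0.02:
  f = 0.02 → V = √(2·95.7·0.282/(0.02·5.33·793)) = 0.7991 m/s; Re = ρVD/μ = 1.67e+05; f → 0.01614
  f = 0.01614 → V = 0.8896 m/s; Re = 1.859e+05; f → 0.0158
  f = 0.0158 → V = 0.899 m/s; Re = 1.879e+05; f → 0.01577
Converged (Δf/f < 1%). With the final f = 0.01577: V = √(2·95.7·0.282/(0.01577·5.33·793)) = 0.8999 m/s.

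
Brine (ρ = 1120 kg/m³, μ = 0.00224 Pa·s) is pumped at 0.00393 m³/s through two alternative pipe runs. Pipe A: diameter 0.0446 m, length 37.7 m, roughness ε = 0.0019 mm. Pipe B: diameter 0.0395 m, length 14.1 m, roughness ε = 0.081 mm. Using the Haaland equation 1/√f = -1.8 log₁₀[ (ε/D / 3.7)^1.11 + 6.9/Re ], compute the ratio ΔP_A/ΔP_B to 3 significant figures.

Pipe A: V = Q/A = 0.00393/0.001562 = 2.516 m/s; Re = 5.61e+04; ε/D = 4.26e-05; Haaland → f = 0.02031; ΔP_A = f(L/D)(ρV²/2) = 6.083e+04 Pa.
Pipe B: V = Q/A = 0.00393/0.001225 = 3.207 m/s; Re = 6.334e+04; ε/D = 0.00205; Haaland → f = 0.02588; ΔP_B = f(L/D)(ρV²/2) = 5.32e+04 Pa.
ΔP_A/ΔP_B = 6.083e+04/5.32e+04 = 1.14.

ΔP_A/ΔP_B ≈ 1.14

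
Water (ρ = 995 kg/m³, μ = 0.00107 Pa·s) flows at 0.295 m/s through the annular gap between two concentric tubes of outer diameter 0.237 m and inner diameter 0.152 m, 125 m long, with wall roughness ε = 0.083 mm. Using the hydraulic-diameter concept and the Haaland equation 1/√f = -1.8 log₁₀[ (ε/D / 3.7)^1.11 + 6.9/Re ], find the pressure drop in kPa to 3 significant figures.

ΔP ≈ 1.70 kPa

Hydraulic diameter D_h = 4A/P = D_o - D_i = 0.237 - 0.152 = 0.085 m.
Re = ρVD_h/μ = 995·0.295·0.085/0.00107 = 2.332e+04.
ε/D_h = 8.3e-05/0.085 = 0.000976; Haaland gives 1/√f = -1.8 log₁₀[0.000107+0.000296] = 6.111, so f = 0.02677.
ΔP = f(L/D_h)(ρV²/2) = 0.02677·125/0.085·43.29 = 1705 Pa.
ΔP = 1.70 kPa.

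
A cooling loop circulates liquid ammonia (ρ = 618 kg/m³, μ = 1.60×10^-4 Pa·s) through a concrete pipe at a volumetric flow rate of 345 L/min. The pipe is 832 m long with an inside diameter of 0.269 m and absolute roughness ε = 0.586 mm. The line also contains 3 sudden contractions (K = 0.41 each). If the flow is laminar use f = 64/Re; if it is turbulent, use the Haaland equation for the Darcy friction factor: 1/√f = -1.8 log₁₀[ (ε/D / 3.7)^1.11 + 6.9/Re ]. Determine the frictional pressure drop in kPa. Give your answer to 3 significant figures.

ΔP ≈ 0.252 kPa

Q = 345 L/min = 345/60000 = 0.00575 m³/s.
Cross-sectional area A = πD²/4 = π(0.269)²/4 = 0.05683 m²; mean velocity V = Q/A = 0.00575/0.05683 = 0.1012 m/s.
Reynolds number Re = ρVD/μ = 618 · 0.1012 · 0.269 / 0.00016 = 1.051e+05.
Re > 4000 → turbulent. Relative roughness ε/D = 0.000586/0.269 = 0.00218. Haaland: 1/√f = -1.8 log₁₀[(0.00218/3.7)^1.11 + 6.9/1.051e+05] = -1.8 log₁₀[0.00026 + 6.56e-05] = 6.278, so f = 0.02538.
Total minor-loss coefficient ΣK = 3·0.41 = 1.23.
ΔP = [f·L/D + ΣK]·(ρV²/2) = [0.02538·832/0.269 + 1.23]·(618·0.1012²/2) = [78.49 + 1.23]·3.163 = 252.1 Pa.
ΔP = 252.1 Pa = 0.252 kPa.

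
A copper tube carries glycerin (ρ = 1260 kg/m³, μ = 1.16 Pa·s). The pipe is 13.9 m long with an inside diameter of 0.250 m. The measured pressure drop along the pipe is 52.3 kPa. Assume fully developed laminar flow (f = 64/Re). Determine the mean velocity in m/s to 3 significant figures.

For laminar flow, f = 64/Re with Re = ρVD/μ, so Darcy-Weisbach reduces to ΔP = 32μLV/D². Solving for V: V = ΔP·D²/(32μL) = 5.23e+04·(0.25)²/(32·1.16·13.9) = 6.335 m/s.
Check: Re = ρVD/μ = 1260·6.335·0.25/1.16 = 1720 < 2300, so the laminar assumption holds.

V ≈ 6.34 m/s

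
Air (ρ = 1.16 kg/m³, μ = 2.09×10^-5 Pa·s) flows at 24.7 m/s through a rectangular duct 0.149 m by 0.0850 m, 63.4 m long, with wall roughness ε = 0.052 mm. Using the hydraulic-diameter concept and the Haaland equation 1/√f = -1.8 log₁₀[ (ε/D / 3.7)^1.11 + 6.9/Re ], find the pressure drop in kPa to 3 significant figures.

Hydraulic diameter D_h = 4A/P = 4·(0.149·0.085)/(2·(0.149+0.085)) = 0.05066/0.468 = 0.1082 m.
Re = ρVD_h/μ = 1.16·24.7·0.1082/2.09e-05 = 1.484e+05.
ε/D_h = 5.2e-05/0.1082 = 0.00048; Haaland gives 1/√f = -1.8 log₁₀[4.85e-05+4.65e-05] = 7.24, so f = 0.01908.
ΔP = f(L/D_h)(ρV²/2) = 0.01908·63.4/0.1082·353.9 = 3954 Pa.
ΔP = 3.95 kPa.

ΔP ≈ 3.95 kPa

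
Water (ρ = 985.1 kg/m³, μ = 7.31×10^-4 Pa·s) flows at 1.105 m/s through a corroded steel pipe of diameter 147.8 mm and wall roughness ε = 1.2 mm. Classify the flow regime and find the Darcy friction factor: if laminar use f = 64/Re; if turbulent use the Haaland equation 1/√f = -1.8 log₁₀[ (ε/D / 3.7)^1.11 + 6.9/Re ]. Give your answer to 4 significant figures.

f ≈ 0.03573

Re = ρVD/μ = 985.1·1.105·0.1478/0.000731 = 2.201e+05.
Re > 4000 → turbulent. ε/D = 0.0012/0.1478 = 0.00812; Haaland: 1/√f = -1.8 log₁₀[0.00112 + 3.14e-05] = 5.29, so f = 0.03573.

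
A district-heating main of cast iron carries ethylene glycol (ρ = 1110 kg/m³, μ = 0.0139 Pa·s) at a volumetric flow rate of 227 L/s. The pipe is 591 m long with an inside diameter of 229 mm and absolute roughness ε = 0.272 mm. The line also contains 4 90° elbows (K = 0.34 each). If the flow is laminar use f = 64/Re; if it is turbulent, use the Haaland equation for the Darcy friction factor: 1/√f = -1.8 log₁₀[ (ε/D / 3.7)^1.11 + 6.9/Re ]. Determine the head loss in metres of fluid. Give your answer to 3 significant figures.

h_f ≈ 92.3 m

Q = 227 L/s = 227/1000 = 0.227 m³/s.
Cross-sectional area A = πD²/4 = π(0.229)²/4 = 0.04119 m²; mean velocity V = Q/A = 0.227/0.04119 = 5.511 m/s.
Reynolds number Re = ρVD/μ = 1110 · 5.511 · 0.229 / 0.0139 = 1.008e+05.
Re > 4000 → turbulent. Relative roughness ε/D = 0.000272/0.229 = 0.00119. Haaland: 1/√f = -1.8 log₁₀[(0.00119/3.7)^1.11 + 6.9/1.008e+05] = -1.8 log₁₀[0.000133 + 6.85e-05] = 6.654, so f = 0.02258.
Total minor-loss coefficient ΣK = 4·0.34 = 1.36.
ΔP = [f·L/D + ΣK]·(ρV²/2) = [0.02258·591/0.229 + 1.36]·(1110·5.511²/2) = [58.28 + 1.36]·1.686e+04 = 1.005e+06 Pa.
Head loss h_f = ΔP/(ρg) = 1.005e+06/(1110·9.81) = 92.3 m.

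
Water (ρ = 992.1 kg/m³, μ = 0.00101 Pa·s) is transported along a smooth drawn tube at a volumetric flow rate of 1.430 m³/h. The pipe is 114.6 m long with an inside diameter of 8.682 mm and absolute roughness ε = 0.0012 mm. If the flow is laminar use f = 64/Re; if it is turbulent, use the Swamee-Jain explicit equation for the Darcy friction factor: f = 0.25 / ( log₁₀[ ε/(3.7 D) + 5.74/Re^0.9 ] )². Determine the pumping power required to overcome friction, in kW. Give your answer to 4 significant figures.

P ≈ 2.428 kW

Q = 1.430 m³/h = 1.430/3600 = 0.0003972 m³/s.
Cross-sectional area A = πD²/4 = π(0.008682)²/4 = 5.92e-05 m²; mean velocity V = Q/A = 0.0003972/5.92e-05 = 6.71 m/s.
Reynolds number Re = ρVD/μ = 992.1 · 6.71 · 0.008682 / 0.00101 = 5.722e+04.
Re > 4000 → turbulent. Relative roughness ε/D = 1.2e-06/0.008682 = 0.000138. Swamee-Jain: f = 0.25/(log₁₀[0.000138/3.7 + 5.74/5.722e+04^0.9])² = 0.25/(log₁₀[3.74e-05 + 0.0003])² = 0.25/(-3.472)² = 0.02074.
Darcy-Weisbach: ΔP = f(L/D)(ρV²/2) = 0.02074·(114.6/0.008682)·(992.1·6.71²/2) = 0.02074·1.32e+04·2.233e+04 = 6.114e+06 Pa.
Pumping power P = QΔP = 0.0003972·6.114e+06 = 2428.5 W = 2.428 kW.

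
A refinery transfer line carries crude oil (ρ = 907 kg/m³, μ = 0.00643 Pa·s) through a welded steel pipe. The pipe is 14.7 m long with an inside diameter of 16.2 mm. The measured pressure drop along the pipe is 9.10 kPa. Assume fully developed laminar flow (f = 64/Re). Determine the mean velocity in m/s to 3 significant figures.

For laminar flow, f = 64/Re with Re = ρVD/μ, so Darcy-Weisbach reduces to ΔP = 32μLV/D². Solving for V: V = ΔP·D²/(32μL) = 9100·(0.0162)²/(32·0.00643·14.7) = 0.7896 m/s.
Check: Re = ρVD/μ = 907·0.7896·0.0162/0.00643 = 1804 < 2300, so the laminar assumption holds.

V ≈ 0.790 m/s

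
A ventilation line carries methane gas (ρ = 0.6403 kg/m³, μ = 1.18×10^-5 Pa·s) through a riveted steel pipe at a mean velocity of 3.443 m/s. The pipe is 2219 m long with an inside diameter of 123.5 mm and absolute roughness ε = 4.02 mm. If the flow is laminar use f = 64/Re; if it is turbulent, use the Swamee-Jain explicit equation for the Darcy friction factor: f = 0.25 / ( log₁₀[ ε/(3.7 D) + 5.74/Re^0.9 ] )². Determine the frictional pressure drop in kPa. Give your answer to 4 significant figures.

ΔP ≈ 4.164 kPa

Reynolds number Re = ρVD/μ = 0.6403 · 3.443 · 0.1235 / 1.18e-05 = 2.307e+04.
Re > 4000 → turbulent. Relative roughness ε/D = 0.00402/0.1235 = 0.0326. Swamee-Jain: f = 0.25/(log₁₀[0.0326/3.7 + 5.74/2.307e+04^0.9])² = 0.25/(log₁₀[0.0088 + 0.000679])² = 0.25/(-2.023)² = 0.06107.
Darcy-Weisbach: ΔP = f(L/D)(ρV²/2) = 0.06107·(2219/0.1235)·(0.6403·3.443²/2) = 0.06107·1.797e+04·3.795 = 4164 Pa.
ΔP = 4164 Pa = 4.164 kPa.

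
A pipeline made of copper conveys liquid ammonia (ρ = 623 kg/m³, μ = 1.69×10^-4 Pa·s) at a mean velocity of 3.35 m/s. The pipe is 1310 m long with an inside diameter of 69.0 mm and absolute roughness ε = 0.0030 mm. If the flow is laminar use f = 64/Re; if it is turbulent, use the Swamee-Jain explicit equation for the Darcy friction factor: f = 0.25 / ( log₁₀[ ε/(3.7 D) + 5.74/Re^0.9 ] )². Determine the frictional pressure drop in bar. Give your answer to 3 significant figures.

Reynolds number Re = ρVD/μ = 623 · 3.35 · 0.069 / 0.000169 = 8.521e+05.
Re > 4000 → turbulent. Relative roughness ε/D = 3e-06/0.069 = 4.35e-05. Swamee-Jain: f = 0.25/(log₁₀[4.35e-05/3.7 + 5.74/8.521e+05^0.9])² = 0.25/(log₁₀[1.18e-05 + 2.64e-05])² = 0.25/(-4.419)² = 0.0128.
Darcy-Weisbach: ΔP = f(L/D)(ρV²/2) = 0.0128·(1310/0.069)·(623·3.35²/2) = 0.0128·1.899e+04·3496 = 8.499e+05 Pa.
ΔP = 8.499e+05 Pa = 8.50 bar.

ΔP ≈ 8.50 bar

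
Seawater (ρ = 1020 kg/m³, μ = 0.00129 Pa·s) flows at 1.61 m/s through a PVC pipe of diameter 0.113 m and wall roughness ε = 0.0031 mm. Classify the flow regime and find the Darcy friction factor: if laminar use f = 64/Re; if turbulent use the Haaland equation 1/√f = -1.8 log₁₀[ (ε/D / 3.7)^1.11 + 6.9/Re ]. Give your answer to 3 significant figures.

f ≈ 0.0167

Re = ρVD/μ = 1020·1.61·0.113/0.00129 = 1.439e+05.
Re > 4000 → turbulent. ε/D = 3.1e-06/0.113 = 2.74e-05; Haaland: 1/√f = -1.8 log₁₀[2.02e-06 + 4.8e-05] = 7.742, so f = 0.01668.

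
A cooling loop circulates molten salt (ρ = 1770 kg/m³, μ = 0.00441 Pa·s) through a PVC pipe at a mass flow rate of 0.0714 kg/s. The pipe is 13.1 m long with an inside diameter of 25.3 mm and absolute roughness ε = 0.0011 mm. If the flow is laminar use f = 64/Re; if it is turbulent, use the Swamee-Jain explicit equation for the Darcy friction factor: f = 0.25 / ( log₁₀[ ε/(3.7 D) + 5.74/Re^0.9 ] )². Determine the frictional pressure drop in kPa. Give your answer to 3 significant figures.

A = πD²/4 = π(0.0253)²/4 = 0.0005027 m²; mean velocity V = ṁ/(ρA) = 0.0714/(1770 · 0.0005027) = 0.08024 m/s.
Reynolds number Re = ρVD/μ = 1770 · 0.08024 · 0.0253 / 0.00441 = 814.8.
Re < 2300 → laminar flow, so f = 64/Re = 64/814.8 = 0.07855 (the turbulent correlation is not needed).
Darcy-Weisbach: ΔP = f(L/D)(ρV²/2) = 0.07855·(13.1/0.0253)·(1770·0.08024²/2) = 0.07855·517.8·5.698 = 231.7 Pa.
ΔP = 231.7 Pa = 0.232 kPa.

ΔP ≈ 0.232 kPa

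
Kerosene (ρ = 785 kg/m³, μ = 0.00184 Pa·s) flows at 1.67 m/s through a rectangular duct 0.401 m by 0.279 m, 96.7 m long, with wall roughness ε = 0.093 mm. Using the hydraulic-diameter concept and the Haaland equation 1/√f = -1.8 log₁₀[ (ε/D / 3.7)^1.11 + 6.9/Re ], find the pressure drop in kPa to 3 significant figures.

Hydraulic diameter D_h = 4A/P = 4·(0.401·0.279)/(2·(0.401+0.279)) = 0.4475/1.36 = 0.3291 m.
Re = ρVD_h/μ = 785·1.67·0.3291/0.00184 = 2.344e+05.
ε/D_h = 9.3e-05/0.3291 = 0.000283; Haaland gives 1/√f = -1.8 log₁₀[2.69e-05+2.94e-05] = 7.648, so f = 0.01709.
ΔP = f(L/D_h)(ρV²/2) = 0.01709·96.7/0.3291·1095 = 5499 Pa.
ΔP = 5.50 kPa.

ΔP ≈ 5.50 kPa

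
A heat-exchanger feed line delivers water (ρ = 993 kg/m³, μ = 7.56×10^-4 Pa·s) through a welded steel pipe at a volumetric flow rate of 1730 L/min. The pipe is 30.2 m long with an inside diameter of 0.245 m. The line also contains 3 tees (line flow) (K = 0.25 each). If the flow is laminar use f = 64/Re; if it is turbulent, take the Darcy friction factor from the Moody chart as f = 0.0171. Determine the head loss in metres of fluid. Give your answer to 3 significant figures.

Q = 1730 L/min = 1730/60000 = 0.02883 m³/s.
Cross-sectional area A = πD²/4 = π(0.245)²/4 = 0.04714 m²; mean velocity V = Q/A = 0.02883/0.04714 = 0.6116 m/s.
Reynolds number Re = ρVD/μ = 993 · 0.6116 · 0.245 / 0.000756 = 1.968e+05.
Re > 4000 → turbulent; use the Moody-chart value f = 0.0171.
Total minor-loss coefficient ΣK = 3·0.25 = 0.75.
ΔP = [f·L/D + ΣK]·(ρV²/2) = [0.0171·30.2/0.245 + 0.75]·(993·0.6116²/2) = [2.108 + 0.75]·185.7 = 530.8 Pa.
Head loss h_f = ΔP/(ρg) = 530.8/(993·9.81) = 0.0545 m.

h_f ≈ 0.0545 m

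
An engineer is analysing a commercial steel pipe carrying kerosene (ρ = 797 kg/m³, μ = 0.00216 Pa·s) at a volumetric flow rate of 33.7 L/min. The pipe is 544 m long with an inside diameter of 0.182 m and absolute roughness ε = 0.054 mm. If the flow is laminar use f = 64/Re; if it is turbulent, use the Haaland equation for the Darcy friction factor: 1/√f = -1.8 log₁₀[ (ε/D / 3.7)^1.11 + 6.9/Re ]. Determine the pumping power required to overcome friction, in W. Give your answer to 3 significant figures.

Q = 33.7 L/min = 33.7/60000 = 0.0005617 m³/s.
Cross-sectional area A = πD²/4 = π(0.182)²/4 = 0.02602 m²; mean velocity V = Q/A = 0.0005617/0.02602 = 0.02159 m/s.
Reynolds number Re = ρVD/μ = 797 · 0.02159 · 0.182 / 0.00216 = 1450.
Re < 2300 → laminar flow, so f = 64/Re = 64/1450 = 0.04414 (the turbulent correlation is not needed).
Darcy-Weisbach: ΔP = f(L/D)(ρV²/2) = 0.04414·(544/0.182)·(797·0.02159²/2) = 0.04414·2989·0.1857 = 24.51 Pa.
Pumping power P = QΔP = 0.0005617·24.51 = 0.01377 W = 0.0138 W.

P ≈ 0.0138 W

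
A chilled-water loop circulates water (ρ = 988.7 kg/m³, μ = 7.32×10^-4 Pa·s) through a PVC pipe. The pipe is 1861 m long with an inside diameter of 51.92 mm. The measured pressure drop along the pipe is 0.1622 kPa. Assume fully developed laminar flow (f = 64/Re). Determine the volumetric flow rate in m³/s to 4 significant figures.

For laminar flow, f = 64/Re with Re = ρVD/μ, so Darcy-Weisbach reduces to ΔP = 32μLV/D². Solving for V: V = ΔP·D²/(32μL) = 162.2·(0.05192)²/(32·0.000732·1861) = 0.01003 m/s.
Check: Re = ρVD/μ = 988.7·0.01003·0.05192/0.000732 = 703.4 < 2300, so the laminar assumption holds.
Q = V·A = 0.01003·(π/4·0.05192²) = 2.124e-05 m³/s = 2.124×10^-5 m³/s.

Q ≈ 2.124×10^-5 m³/s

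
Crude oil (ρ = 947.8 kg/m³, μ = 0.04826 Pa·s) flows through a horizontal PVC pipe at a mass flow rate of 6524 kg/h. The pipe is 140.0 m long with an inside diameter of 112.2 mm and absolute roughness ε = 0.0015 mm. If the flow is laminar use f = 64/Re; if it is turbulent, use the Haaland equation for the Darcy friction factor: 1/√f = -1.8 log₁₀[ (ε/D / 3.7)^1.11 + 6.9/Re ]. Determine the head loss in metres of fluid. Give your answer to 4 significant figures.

ṁ = 6524 kg/h = 6524/3600 = 1.812 kg/s.
A = πD²/4 = π(0.1122)²/4 = 0.009887 m²; mean velocity V = ṁ/(ρA) = 1.812/(947.8 · 0.009887) = 0.1934 m/s.
Reynolds number Re = ρVD/μ = 947.8 · 0.1934 · 0.1122 / 0.0483 = 426.1.
Re < 2300 → laminar flow, so f = 64/Re = 64/426.1 = 0.1502 (the turbulent correlation is not needed).
Darcy-Weisbach: ΔP = f(L/D)(ρV²/2) = 0.1502·(140/0.1122)·(947.8·0.1934²/2) = 0.1502·1248·17.72 = 3321 Pa.
Head loss h_f = ΔP/(ρg) = 3321/(947.8·9.81) = 0.3572 m.

h_f ≈ 0.3572 m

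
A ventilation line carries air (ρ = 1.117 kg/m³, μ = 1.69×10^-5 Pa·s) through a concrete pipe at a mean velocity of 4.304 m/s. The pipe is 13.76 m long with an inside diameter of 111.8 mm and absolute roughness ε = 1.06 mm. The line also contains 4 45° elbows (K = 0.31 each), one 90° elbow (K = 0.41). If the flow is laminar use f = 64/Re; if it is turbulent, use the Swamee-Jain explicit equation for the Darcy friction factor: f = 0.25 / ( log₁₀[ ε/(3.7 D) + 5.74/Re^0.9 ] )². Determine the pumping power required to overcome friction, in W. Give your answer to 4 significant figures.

P ≈ 2.852 W

Reynolds number Re = ρVD/μ = 1.117 · 4.304 · 0.1118 / 1.69e-05 = 3.18e+04.
Re > 4000 → turbulent. Relative roughness ε/D = 0.00106/0.1118 = 0.00948. Swamee-Jain: f = 0.25/(log₁₀[0.00948/3.7 + 5.74/3.18e+04^0.9])² = 0.25/(log₁₀[0.00256 + 0.000509])² = 0.25/(-2.513)² = 0.0396.
Total minor-loss coefficient ΣK = 4·0.31 + 1·0.41 = 1.65.
ΔP = [f·L/D + ΣK]·(ρV²/2) = [0.0396·13.76/0.1118 + 1.65]·(1.117·4.304²/2) = [4.874 + 1.65]·10.35 = 67.49 Pa.
Q = V·A = 4.304·0.009817 = 0.04225 m³/s.
Pumping power P = QΔP = 0.04225·67.49 = 2.8517 W = 2.852 W.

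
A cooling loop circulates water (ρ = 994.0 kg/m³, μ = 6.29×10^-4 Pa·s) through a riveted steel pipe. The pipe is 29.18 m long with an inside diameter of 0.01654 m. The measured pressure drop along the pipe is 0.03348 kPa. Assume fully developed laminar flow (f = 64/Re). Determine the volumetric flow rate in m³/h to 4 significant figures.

For laminar flow, f = 64/Re with Re = ρVD/μ, so Darcy-Weisbach reduces to ΔP = 32μLV/D². Solving for V: V = ΔP·D²/(32μL) = 33.48·(0.01654)²/(32·0.000629·29.18) = 0.01559 m/s.
Check: Re = ρVD/μ = 994·0.01559·0.01654/0.000629 = 407.6 < 2300, so the laminar assumption holds.
Q = V·A = 0.01559·(π/4·0.01654²) = 3.351e-06 m³/s = 0.01206 m³/h.

Q ≈ 0.01206 m³/h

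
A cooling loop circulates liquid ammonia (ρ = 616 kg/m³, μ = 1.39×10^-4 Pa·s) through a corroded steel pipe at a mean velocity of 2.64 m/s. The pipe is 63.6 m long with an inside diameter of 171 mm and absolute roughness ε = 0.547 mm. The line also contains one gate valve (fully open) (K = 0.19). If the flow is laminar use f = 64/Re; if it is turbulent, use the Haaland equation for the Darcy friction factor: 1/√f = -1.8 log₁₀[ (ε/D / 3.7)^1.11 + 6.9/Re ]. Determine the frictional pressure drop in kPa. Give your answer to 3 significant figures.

ΔP ≈ 21.8 kPa

Reynolds number Re = ρVD/μ = 616 · 2.64 · 0.171 / 0.000139 = 2.001e+06.
Re > 4000 → turbulent. Relative roughness ε/D = 0.000547/0.171 = 0.0032. Haaland: 1/√f = -1.8 log₁₀[(0.0032/3.7)^1.11 + 6.9/2.001e+06] = -1.8 log₁₀[0.000398 + 3.45e-06] = 6.114, so f = 0.02676.
Total minor-loss coefficient ΣK = 1·0.19 = 0.19.
ΔP = [f·L/D + ΣK]·(ρV²/2) = [0.02676·63.6/0.171 + 0.19]·(616·2.64²/2) = [9.951 + 0.19]·2147 = 2.177e+04 Pa.
ΔP = 2.177e+04 Pa = 21.8 kPa.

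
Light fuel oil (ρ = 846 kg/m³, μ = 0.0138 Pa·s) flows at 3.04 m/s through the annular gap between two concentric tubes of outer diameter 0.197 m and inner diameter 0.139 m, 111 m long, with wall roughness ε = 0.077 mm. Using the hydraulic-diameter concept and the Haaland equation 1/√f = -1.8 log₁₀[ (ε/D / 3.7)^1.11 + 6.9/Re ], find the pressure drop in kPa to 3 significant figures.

Hydraulic diameter D_h = 4A/P = D_o - D_i = 0.197 - 0.139 = 0.058 m.
Re = ρVD_h/μ = 846·3.04·0.058/0.0138 = 1.081e+04.
ε/D_h = 7.7e-05/0.058 = 0.00133; Haaland gives 1/√f = -1.8 log₁₀[0.00015+0.000638] = 5.586, so f = 0.03205.
ΔP = f(L/D_h)(ρV²/2) = 0.03205·111/0.058·3909 = 2.398e+05 Pa.
ΔP = 240 kPa.

ΔP ≈ 240 kPa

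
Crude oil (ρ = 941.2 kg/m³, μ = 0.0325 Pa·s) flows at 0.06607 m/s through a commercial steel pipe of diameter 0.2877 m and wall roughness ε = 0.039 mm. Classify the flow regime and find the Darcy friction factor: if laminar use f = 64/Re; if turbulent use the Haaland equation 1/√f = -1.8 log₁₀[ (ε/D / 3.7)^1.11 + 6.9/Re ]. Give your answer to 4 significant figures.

Re = ρVD/μ = 941.2·0.06607·0.2877/0.0325 = 550.5.
Re < 2300 → laminar, so f = 64/Re = 0.1163 (roughness is irrelevant in laminar flow).

f ≈ 0.1163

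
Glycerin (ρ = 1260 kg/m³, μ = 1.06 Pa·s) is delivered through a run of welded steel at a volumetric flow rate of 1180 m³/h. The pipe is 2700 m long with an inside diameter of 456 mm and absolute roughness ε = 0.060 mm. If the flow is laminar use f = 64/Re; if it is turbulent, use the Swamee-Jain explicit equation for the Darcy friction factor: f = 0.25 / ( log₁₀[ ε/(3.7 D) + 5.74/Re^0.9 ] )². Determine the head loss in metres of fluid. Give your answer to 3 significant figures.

Q = 1180 m³/h = 1180/3600 = 0.3278 m³/s.
Cross-sectional area A = πD²/4 = π(0.456)²/4 = 0.1633 m²; mean velocity V = Q/A = 0.3278/0.1633 = 2.007 m/s.
Reynolds number Re = ρVD/μ = 1260 · 2.007 · 0.456 / 1.06 = 1088.
Re < 2300 → laminar flow, so f = 64/Re = 64/1088 = 0.05883 (the turbulent correlation is not needed).
Darcy-Weisbach: ΔP = f(L/D)(ρV²/2) = 0.05883·(2700/0.456)·(1260·2.007²/2) = 0.05883·5921·2538 = 8.84e+05 Pa.
Head loss h_f = ΔP/(ρg) = 8.84e+05/(1260·9.81) = 71.5 m.

h_f ≈ 71.5 m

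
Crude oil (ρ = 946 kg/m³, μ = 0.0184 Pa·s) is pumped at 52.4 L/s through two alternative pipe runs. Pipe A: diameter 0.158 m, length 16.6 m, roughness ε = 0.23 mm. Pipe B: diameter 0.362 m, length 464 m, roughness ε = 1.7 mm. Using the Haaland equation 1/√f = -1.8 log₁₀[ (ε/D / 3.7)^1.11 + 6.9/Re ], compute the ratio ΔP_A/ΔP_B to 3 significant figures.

ΔP_A/ΔP_B ≈ 1.70

Pipe A: V = Q/A = 0.0524/0.01961 = 2.673 m/s; Re = 2.171e+04; ε/D = 0.00146; Haaland → f = 0.02808; ΔP_A = f(L/D)(ρV²/2) = 9968 Pa.
Pipe B: V = Q/A = 0.0524/0.1029 = 0.5091 m/s; Re = 9476; ε/D = 0.0047; Haaland → f = 0.03738; ΔP_B = f(L/D)(ρV²/2) = 5874 Pa.
ΔP_A/ΔP_B = 9968/5874 = 1.70.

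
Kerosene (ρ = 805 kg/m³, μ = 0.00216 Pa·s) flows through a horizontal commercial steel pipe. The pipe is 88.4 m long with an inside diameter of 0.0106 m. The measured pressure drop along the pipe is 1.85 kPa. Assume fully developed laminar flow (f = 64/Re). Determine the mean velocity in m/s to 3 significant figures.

V ≈ 0.0340 m/s

For laminar flow, f = 64/Re with Re = ρVD/μ, so Darcy-Weisbach reduces to ΔP = 32μLV/D². Solving for V: V = ΔP·D²/(32μL) = 1850·(0.0106)²/(32·0.00216·88.4) = 0.03402 m/s.
Check: Re = ρVD/μ = 805·0.03402·0.0106/0.00216 = 134.4 < 2300, so the laminar assumption holds.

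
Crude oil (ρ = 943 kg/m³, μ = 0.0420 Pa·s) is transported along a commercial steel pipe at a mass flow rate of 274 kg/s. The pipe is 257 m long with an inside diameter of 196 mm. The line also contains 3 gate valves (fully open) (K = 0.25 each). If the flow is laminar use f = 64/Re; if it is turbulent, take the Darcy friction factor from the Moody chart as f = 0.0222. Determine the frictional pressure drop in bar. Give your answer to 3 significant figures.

ΔP ≈ 13.1 bar

A = πD²/4 = π(0.196)²/4 = 0.03017 m²; mean velocity V = ṁ/(ρA) = 274/(943 · 0.03017) = 9.63 m/s.
Reynolds number Re = ρVD/μ = 943 · 9.63 · 0.196 / 0.042 = 4.238e+04.
Re > 4000 → turbulent; use the Moody-chart value f = 0.0222.
Total minor-loss coefficient ΣK = 3·0.25 = 0.75.
ΔP = [f·L/D + ΣK]·(ρV²/2) = [0.0222·257/0.196 + 0.75]·(943·9.63²/2) = [29.11 + 0.75]·4.373e+04 = 1.306e+06 Pa.
ΔP = 1.306e+06 Pa = 13.1 bar.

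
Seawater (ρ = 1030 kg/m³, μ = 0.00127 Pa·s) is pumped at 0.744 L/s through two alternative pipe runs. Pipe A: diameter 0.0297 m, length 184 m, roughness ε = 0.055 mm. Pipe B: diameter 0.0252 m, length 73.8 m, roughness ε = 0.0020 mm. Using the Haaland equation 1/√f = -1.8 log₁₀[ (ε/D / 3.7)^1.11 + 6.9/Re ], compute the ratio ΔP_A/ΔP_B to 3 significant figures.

Pipe A: V = Q/A = 0.000744/0.0006928 = 1.074 m/s; Re = 2.587e+04; ε/D = 0.00185; Haaland → f = 0.02808; ΔP_A = f(L/D)(ρV²/2) = 1.033e+05 Pa.
Pipe B: V = Q/A = 0.000744/0.0004988 = 1.492 m/s; Re = 3.049e+04; ε/D = 7.94e-05; Haaland → f = 0.02339; ΔP_B = f(L/D)(ρV²/2) = 7.849e+04 Pa.
ΔP_A/ΔP_B = 1.033e+05/7.849e+04 = 1.32.

ΔP_A/ΔP_B ≈ 1.32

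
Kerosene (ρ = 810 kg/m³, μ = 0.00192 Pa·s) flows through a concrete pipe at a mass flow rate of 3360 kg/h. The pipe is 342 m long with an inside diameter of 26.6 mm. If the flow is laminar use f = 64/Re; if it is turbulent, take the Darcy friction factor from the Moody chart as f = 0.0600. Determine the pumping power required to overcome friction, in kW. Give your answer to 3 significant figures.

ṁ = 3360 kg/h = 3360/3600 = 0.9333 kg/s.
A = πD²/4 = π(0.0266)²/4 = 0.0005557 m²; mean velocity V = ṁ/(ρA) = 0.9333/(810 · 0.0005557) = 2.073 m/s.
Reynolds number Re = ρVD/μ = 810 · 2.073 · 0.0266 / 0.00192 = 2.327e+04.
Re > 4000 → turbulent; use the Moody-chart value f = 0.0600.
Darcy-Weisbach: ΔP = f(L/D)(ρV²/2) = 0.06·(342/0.0266)·(810·2.073²/2) = 0.06·1.286e+04·1741 = 1.343e+06 Pa.
Q = ṁ/ρ = 0.9333/810 = 0.001152 m³/s.
Pumping power P = QΔP = 0.001152·1.343e+06 = 1548 W = 1.55 kW.

P ≈ 1.55 kW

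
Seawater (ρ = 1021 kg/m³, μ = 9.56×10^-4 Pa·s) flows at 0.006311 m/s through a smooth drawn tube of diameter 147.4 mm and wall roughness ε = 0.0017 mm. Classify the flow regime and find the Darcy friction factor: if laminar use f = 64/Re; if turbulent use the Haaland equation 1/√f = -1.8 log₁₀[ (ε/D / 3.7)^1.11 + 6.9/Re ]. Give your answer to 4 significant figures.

f ≈ 0.06442

Re = ρVD/μ = 1021·0.006311·0.1474/0.000956 = 993.5.
Re < 2300 → laminar, so f = 64/Re = 0.06442 (roughness is irrelevant in laminar flow).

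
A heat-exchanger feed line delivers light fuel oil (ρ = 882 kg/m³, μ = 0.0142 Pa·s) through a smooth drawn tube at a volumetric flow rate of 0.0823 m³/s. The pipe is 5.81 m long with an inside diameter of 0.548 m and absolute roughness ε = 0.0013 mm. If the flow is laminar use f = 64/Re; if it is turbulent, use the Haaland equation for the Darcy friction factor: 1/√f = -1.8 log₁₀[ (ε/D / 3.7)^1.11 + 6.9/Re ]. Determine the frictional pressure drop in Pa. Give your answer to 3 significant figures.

Cross-sectional area A = πD²/4 = π(0.548)²/4 = 0.2359 m²; mean velocity V = Q/A = 0.0823/0.2359 = 0.3489 m/s.
Reynolds number Re = ρVD/μ = 882 · 0.3489 · 0.548 / 0.0142 = 1.188e+04.
Re > 4000 → turbulent. Relative roughness ε/D = 1.3e-06/0.548 = 2.37e-06. Haaland: 1/√f = -1.8 log₁₀[(2.37e-06/3.7)^1.11 + 6.9/1.188e+04] = -1.8 log₁₀[1.34e-07 + 0.000581] = 5.824, so f = 0.02948.
Darcy-Weisbach: ΔP = f(L/D)(ρV²/2) = 0.02948·(5.81/0.548)·(882·0.3489²/2) = 0.02948·10.6·53.7 = 16.78 Pa.

ΔP ≈ 16.8 Pa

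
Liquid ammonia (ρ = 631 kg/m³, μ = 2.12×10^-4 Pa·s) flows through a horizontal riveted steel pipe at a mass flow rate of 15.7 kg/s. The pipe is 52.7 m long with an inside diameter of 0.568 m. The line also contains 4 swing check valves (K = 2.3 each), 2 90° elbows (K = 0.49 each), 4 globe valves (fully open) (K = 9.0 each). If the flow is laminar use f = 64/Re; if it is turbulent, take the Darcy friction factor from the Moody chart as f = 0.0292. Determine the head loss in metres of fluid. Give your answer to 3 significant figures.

A = πD²/4 = π(0.568)²/4 = 0.2534 m²; mean velocity V = ṁ/(ρA) = 15.7/(631 · 0.2534) = 0.09819 m/s.
Reynolds number Re = ρVD/μ = 631 · 0.09819 · 0.568 / 0.000212 = 1.66e+05.
Re > 4000 → turbulent; use the Moody-chart value f = 0.0292.
Total minor-loss coefficient ΣK = 4·2.3 + 2·0.49 + 4·9 = 46.2.
ΔP = [f·L/D + ΣK]·(ρV²/2) = [0.0292·52.7/0.568 + 46.2]·(631·0.09819²/2) = [2.709 + 46.2]·3.042 = 148.7 Pa.
Head loss h_f = ΔP/(ρg) = 148.7/(631·9.81) = 0.0240 m.

h_f ≈ 0.0240 m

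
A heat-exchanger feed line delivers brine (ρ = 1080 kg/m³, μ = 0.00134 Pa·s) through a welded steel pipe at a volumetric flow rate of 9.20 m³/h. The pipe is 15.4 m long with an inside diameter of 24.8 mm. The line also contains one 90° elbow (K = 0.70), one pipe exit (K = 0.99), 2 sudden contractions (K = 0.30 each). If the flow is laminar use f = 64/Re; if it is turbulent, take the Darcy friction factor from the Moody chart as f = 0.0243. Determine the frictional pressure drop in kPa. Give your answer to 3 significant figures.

ΔP ≈ 263 kPa

Q = 9.20 m³/h = 9.20/3600 = 0.002556 m³/s.
Cross-sectional area A = πD²/4 = π(0.0248)²/4 = 0.0004831 m²; mean velocity V = Q/A = 0.002556/0.0004831 = 5.29 m/s.
Reynolds number Re = ρVD/μ = 1080 · 5.29 · 0.0248 / 0.00134 = 1.057e+05.
Re > 4000 → turbulent; use the Moody-chart value f = 0.0243.
Total minor-loss coefficient ΣK = 1·0.7 + 1·0.99 + 2·0.3 = 2.29.
ΔP = [f·L/D + ΣK]·(ρV²/2) = [0.0243·15.4/0.0248 + 2.29]·(1080·5.29²/2) = [15.09 + 2.29]·1.511e+04 = 2.627e+05 Pa.
ΔP = 2.627e+05 Pa = 263 kPa.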